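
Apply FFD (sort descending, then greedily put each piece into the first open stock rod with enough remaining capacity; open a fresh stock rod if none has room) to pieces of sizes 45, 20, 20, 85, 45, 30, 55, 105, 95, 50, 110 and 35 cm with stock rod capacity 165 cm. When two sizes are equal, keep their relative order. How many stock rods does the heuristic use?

Sorted descending: 110, 105, 95, 85, 55, 50, 45, 45, 35, 30, 20, 20.
  110 → stock rod 1 (new)  [load 110/165]
  105 → stock rod 2 (new)  [load 105/165]
  95 → stock rod 3 (new)  [load 95/165]
  85 → stock rod 4 (new)  [load 85/165]
  55 → stock rod 1  [load 165/165]
  50 → stock rod 2  [load 155/165]
  45 → stock rod 3  [load 140/165]
  45 → stock rod 4  [load 130/165]
  35 → stock rod 4  [load 165/165]
  30 → stock rod 5 (new)  [load 30/165]
  20 → stock rod 3  [load 160/165]
  20 → stock rod 5  [load 50/165]
5 stock rods opened.

5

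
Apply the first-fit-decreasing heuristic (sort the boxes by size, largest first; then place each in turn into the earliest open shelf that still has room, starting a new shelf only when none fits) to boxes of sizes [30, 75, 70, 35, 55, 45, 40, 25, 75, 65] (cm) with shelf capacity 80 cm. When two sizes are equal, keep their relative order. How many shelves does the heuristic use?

Sorted descending: 75, 75, 70, 65, 55, 45, 40, 35, 30, 25.
  75 → shelf 1 (new)  [load 75/80]
  75 → shelf 2 (new)  [load 75/80]
  70 → shelf 3 (new)  [load 70/80]
  65 → shelf 4 (new)  [load 65/80]
  55 → shelf 5 (new)  [load 55/80]
  45 → shelf 6 (new)  [load 45/80]
  40 → shelf 7 (new)  [load 40/80]
  35 → shelf 6  [load 80/80]
  30 → shelf 7  [load 70/80]
  25 → shelf 5  [load 80/80]
7 shelves opened.

7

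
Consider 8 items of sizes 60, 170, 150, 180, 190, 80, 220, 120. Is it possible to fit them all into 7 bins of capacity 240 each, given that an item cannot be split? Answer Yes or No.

A valid assignment using 6 bins:
  bin 1: 220 = 220
  bin 2: 190 = 190
  bin 3: 180 + 60 = 240
  bin 4: 170 = 170
  bin 5: 150 + 80 = 230
  bin 6: 120 = 120
That uses only 6 ≤ 7, so 7 bins are enough.

Yes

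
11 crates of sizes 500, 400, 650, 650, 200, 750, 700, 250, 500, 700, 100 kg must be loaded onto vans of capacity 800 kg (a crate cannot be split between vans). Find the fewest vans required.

8

Total = 750 + 700 + 700 + 650 + 650 + 500 + 500 + 400 + 250 + 200 + 100 = 5400 kg.
Lower bound: ⌈5400/800⌉ = 7 vans.
A packing using 8 vans:
  van 1: 750 = 750
  van 2: 700 + 100 = 800
  van 3: 700 = 700
  van 4: 650 = 650
  van 5: 650 = 650
  van 6: 500 + 250 = 750
  van 7: 500 + 200 = 700
  van 8: 400 = 400
No arrangement into 7 vans stays within capacity, so 8 is optimal.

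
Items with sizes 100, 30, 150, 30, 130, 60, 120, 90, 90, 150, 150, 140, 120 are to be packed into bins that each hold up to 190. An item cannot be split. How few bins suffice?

9

Total = 150 + 150 + 150 + 140 + 130 + 120 + 120 + 100 + 90 + 90 + 60 + 30 + 30 = 1360.
Lower bound: ⌈1360/190⌉ = 8 bins.
A packing using 9 bins:
  bin 1: 150 + 30 = 180
  bin 2: 150 + 30 = 180
  bin 3: 150 = 150
  bin 4: 140 = 140
  bin 5: 130 + 60 = 190
  bin 6: 120 = 120
  bin 7: 120 = 120
  bin 8: 100 + 90 = 190
  bin 9: 90 = 90
No arrangement into 8 bins stays within capacity, so 9 is optimal.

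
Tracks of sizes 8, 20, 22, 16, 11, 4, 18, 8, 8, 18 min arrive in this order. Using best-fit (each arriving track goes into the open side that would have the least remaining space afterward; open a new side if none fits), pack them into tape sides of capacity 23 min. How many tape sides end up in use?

  8 → side 1 (new)  [load 8/23]
  20 → side 2 (new)  [load 20/23]
  22 → side 3 (new)  [load 22/23]
  16 → side 4 (new)  [load 16/23]
  11 → side 1  [load 19/23]
  4 → side 1  [load 23/23]
  18 → side 5 (new)  [load 18/23]
  8 → side 6 (new)  [load 8/23]
  8 → side 6  [load 16/23]
  18 → side 7 (new)  [load 18/23]
7 tape sides opened.

7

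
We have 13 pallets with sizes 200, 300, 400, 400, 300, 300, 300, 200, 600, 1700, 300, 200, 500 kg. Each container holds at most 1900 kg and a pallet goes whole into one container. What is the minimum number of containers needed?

3

Total = 1700 + 600 + 500 + 400 + 400 + 300 + 300 + 300 + 300 + 300 + 200 + 200 + 200 = 5700 kg.
Lower bound: ⌈5700/1900⌉ = 3 containers.
A packing using 3 containers:
  container 1: 1700 + 200 = 1900
  container 2: 600 + 500 + 400 + 400 = 1900
  container 3: 300 + 300 + 300 + 300 + 300 + 200 + 200 = 1900
This matches the lower bound, so 3 is optimal.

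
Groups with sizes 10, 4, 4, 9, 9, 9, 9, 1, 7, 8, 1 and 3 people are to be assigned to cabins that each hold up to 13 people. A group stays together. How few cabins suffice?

7

Total = 10 + 9 + 9 + 9 + 9 + 8 + 7 + 4 + 4 + 3 + 1 + 1 = 74 people.
Lower bound: ⌈74/13⌉ = 6 cabins.
Also, 7 groups each exceed 13/2 people, and no two of those can share a cabin, so at least 7 cabins are needed.
A packing using 7 cabins:
  cabin 1: 10 + 3 = 13
  cabin 2: 9 + 4 = 13
  cabin 3: 9 + 4 = 13
  cabin 4: 9 + 1 + 1 = 11
  cabin 5: 9 = 9
  cabin 6: 8 = 8
  cabin 7: 7 = 7
This matches the lower bound, so 7 is optimal.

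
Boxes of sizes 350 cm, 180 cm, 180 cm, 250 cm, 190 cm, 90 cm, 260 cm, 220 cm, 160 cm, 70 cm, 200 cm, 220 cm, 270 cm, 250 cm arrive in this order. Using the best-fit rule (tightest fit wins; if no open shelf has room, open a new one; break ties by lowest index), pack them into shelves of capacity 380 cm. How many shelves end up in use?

10

  350 → shelf 1 (new)  [load 350/380]
  180 → shelf 2 (new)  [load 180/380]
  180 → shelf 2  [load 360/380]
  250 → shelf 3 (new)  [load 250/380]
  190 → shelf 4 (new)  [load 190/380]
  90 → shelf 3  [load 340/380]
  260 → shelf 5 (new)  [load 260/380]
  220 → shelf 6 (new)  [load 220/380]
  160 → shelf 6  [load 380/380]
  70 → shelf 5  [load 330/380]
  200 → shelf 7 (new)  [load 200/380]
  220 → shelf 8 (new)  [load 220/380]
  270 → shelf 9 (new)  [load 270/380]
  250 → shelf 10 (new)  [load 250/380]
10 shelves opened.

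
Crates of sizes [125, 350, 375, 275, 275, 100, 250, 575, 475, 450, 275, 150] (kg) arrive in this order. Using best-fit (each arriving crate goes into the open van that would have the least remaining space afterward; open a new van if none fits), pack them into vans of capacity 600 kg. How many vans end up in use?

7

  125 → van 1 (new)  [load 125/600]
  350 → van 1  [load 475/600]
  375 → van 2 (new)  [load 375/600]
  275 → van 3 (new)  [load 275/600]
  275 → van 3  [load 550/600]
  100 → van 1  [load 575/600]
  250 → van 4 (new)  [load 250/600]
  575 → van 5 (new)  [load 575/600]
  475 → van 6 (new)  [load 475/600]
  450 → van 7 (new)  [load 450/600]
  275 → van 4  [load 525/600]
  150 → van 7  [load 600/600]
7 vans opened.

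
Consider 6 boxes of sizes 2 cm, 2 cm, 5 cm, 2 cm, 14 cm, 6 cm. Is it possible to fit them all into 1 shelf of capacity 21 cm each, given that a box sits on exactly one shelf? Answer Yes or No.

No

Total = 31 cm; ⌈31/21⌉ = 2.
At least 2 shelves are required, but only 1 is allowed.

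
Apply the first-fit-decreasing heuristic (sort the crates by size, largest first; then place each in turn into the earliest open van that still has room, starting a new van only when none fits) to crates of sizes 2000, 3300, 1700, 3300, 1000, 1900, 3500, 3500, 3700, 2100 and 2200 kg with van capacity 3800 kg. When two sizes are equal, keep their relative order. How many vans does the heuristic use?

Sorted descending: 3700, 3500, 3500, 3300, 3300, 2200, 2100, 2000, 1900, 1700, 1000.
  3700 → van 1 (new)  [load 3700/3800]
  3500 → van 2 (new)  [load 3500/3800]
  3500 → van 3 (new)  [load 3500/3800]
  3300 → van 4 (new)  [load 3300/3800]
  3300 → van 5 (new)  [load 3300/3800]
  2200 → van 6 (new)  [load 2200/3800]
  2100 → van 7 (new)  [load 2100/3800]
  2000 → van 8 (new)  [load 2000/3800]
  1900 → van 9 (new)  [load 1900/3800]
  1700 → van 7  [load 3800/3800]
  1000 → van 6  [load 3200/3800]
9 vans opened.

9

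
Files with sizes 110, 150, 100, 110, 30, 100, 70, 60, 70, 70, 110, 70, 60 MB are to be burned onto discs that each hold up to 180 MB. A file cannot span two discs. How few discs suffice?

7

Total = 150 + 110 + 110 + 110 + 100 + 100 + 70 + 70 + 70 + 70 + 60 + 60 + 30 = 1110 MB.
Lower bound: ⌈1110/180⌉ = 7 discs.
A packing using 7 discs:
  disc 1: 150 + 30 = 180
  disc 2: 110 + 70 = 180
  disc 3: 110 + 70 = 180
  disc 4: 110 + 70 = 180
  disc 5: 100 + 70 = 170
  disc 6: 100 + 60 = 160
  disc 7: 60 = 60
This matches the lower bound, so 7 is optimal.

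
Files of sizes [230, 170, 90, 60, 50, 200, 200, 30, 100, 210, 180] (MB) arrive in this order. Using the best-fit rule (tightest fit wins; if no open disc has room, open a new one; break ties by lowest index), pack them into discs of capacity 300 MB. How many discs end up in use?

  230 → disc 1 (new)  [load 230/300]
  170 → disc 2 (new)  [load 170/300]
  90 → disc 2  [load 260/300]
  60 → disc 1  [load 290/300]
  50 → disc 3 (new)  [load 50/300]
  200 → disc 3  [load 250/300]
  200 → disc 4 (new)  [load 200/300]
  30 → disc 2  [load 290/300]
  100 → disc 4  [load 300/300]
  210 → disc 5 (new)  [load 210/300]
  180 → disc 6 (new)  [load 180/300]
6 discs opened.

6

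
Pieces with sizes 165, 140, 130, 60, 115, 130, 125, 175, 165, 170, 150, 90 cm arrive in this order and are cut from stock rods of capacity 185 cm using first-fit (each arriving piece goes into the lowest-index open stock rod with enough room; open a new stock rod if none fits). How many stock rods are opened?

11

  165 → stock rod 1 (new)  [load 165/185]
  140 → stock rod 2 (new)  [load 140/185]
  130 → stock rod 3 (new)  [load 130/185]
  60 → stock rod 4 (new)  [load 60/185]
  115 → stock rod 4  [load 175/185]
  130 → stock rod 5 (new)  [load 130/185]
  125 → stock rod 6 (new)  [load 125/185]
  175 → stock rod 7 (new)  [load 175/185]
  165 → stock rod 8 (new)  [load 165/185]
  170 → stock rod 9 (new)  [load 170/185]
  150 → stock rod 10 (new)  [load 150/185]
  90 → stock rod 11 (new)  [load 90/185]
11 stock rods opened.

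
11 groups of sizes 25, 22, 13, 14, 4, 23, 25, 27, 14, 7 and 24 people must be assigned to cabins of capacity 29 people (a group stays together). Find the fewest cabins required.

8

Total = 27 + 25 + 25 + 24 + 23 + 22 + 14 + 14 + 13 + 7 + 4 = 198 people.
Lower bound: ⌈198/29⌉ = 7 cabins.
A packing using 8 cabins:
  cabin 1: 27 = 27
  cabin 2: 25 + 4 = 29
  cabin 3: 25 = 25
  cabin 4: 24 = 24
  cabin 5: 23 = 23
  cabin 6: 22 + 7 = 29
  cabin 7: 14 + 14 = 28
  cabin 8: 13 = 13
No arrangement into 7 cabins stays within capacity, so 8 is optimal.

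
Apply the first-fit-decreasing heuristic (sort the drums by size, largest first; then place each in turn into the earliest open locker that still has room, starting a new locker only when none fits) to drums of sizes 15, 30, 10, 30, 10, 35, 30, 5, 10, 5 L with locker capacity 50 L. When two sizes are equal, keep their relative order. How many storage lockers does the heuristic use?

4

Sorted descending: 35, 30, 30, 30, 15, 10, 10, 10, 5, 5.
  35 → locker 1 (new)  [load 35/50]
  30 → locker 2 (new)  [load 30/50]
  30 → locker 3 (new)  [load 30/50]
  30 → locker 4 (new)  [load 30/50]
  15 → locker 1  [load 50/50]
  10 → locker 2  [load 40/50]
  10 → locker 2  [load 50/50]
  10 → locker 3  [load 40/50]
  5 → locker 3  [load 45/50]
  5 → locker 3  [load 50/50]
4 storage lockers opened.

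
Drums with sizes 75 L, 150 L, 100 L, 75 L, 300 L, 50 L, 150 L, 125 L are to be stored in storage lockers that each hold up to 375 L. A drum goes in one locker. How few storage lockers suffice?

Total = 300 + 150 + 150 + 125 + 100 + 75 + 75 + 50 = 1025 L.
Lower bound: ⌈1025/375⌉ = 3 storage lockers.
A packing using 3 storage lockers:
  locker 1: 300 + 75 = 375
  locker 2: 150 + 150 + 75 = 375
  locker 3: 125 + 100 + 50 = 275
This matches the lower bound, so 3 is optimal.

3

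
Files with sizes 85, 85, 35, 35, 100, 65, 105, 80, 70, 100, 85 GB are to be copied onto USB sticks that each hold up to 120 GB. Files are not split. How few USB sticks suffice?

9

Total = 105 + 100 + 100 + 85 + 85 + 85 + 80 + 70 + 65 + 35 + 35 = 845 GB.
Lower bound: ⌈845/120⌉ = 8 USB sticks.
Also, 9 files each exceed 60 GB, and no two of those can share a USB stick, so at least 9 USB sticks are needed.
A packing using 9 USB sticks:
  USB stick 1: 105 = 105
  USB stick 2: 100 = 100
  USB stick 3: 100 = 100
  USB stick 4: 85 + 35 = 120
  USB stick 5: 85 + 35 = 120
  USB stick 6: 85 = 85
  USB stick 7: 80 = 80
  USB stick 8: 70 = 70
  USB stick 9: 65 = 65
This matches the lower bound, so 9 is optimal.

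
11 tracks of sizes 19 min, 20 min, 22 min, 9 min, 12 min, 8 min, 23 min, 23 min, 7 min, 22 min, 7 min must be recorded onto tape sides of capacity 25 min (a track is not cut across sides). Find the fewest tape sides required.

Total = 23 + 23 + 22 + 22 + 20 + 19 + 12 + 9 + 8 + 7 + 7 = 172 min.
Lower bound: ⌈172/25⌉ = 7 tape sides.
A packing using 8 tape sides:
  side 1: 23 = 23
  side 2: 23 = 23
  side 3: 22 = 22
  side 4: 22 = 22
  side 5: 20 = 20
  side 6: 19 = 19
  side 7: 12 + 9 = 21
  side 8: 8 + 7 + 7 = 22
No arrangement into 7 tape sides stays within capacity, so 8 is optimal.

8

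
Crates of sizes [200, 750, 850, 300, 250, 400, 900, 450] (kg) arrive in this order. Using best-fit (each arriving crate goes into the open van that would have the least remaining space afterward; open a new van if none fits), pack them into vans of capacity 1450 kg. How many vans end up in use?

  200 → van 1 (new)  [load 200/1450]
  750 → van 1  [load 950/1450]
  850 → van 2 (new)  [load 850/1450]
  300 → van 1  [load 1250/1450]
  250 → van 2  [load 1100/1450]
  400 → van 3 (new)  [load 400/1450]
  900 → van 3  [load 1300/1450]
  450 → van 4 (new)  [load 450/1450]
4 vans opened.

4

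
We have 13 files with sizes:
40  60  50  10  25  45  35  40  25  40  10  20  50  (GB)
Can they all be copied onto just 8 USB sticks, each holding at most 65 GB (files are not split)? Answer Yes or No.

Yes

A valid assignment using 8 USB sticks:
  USB stick 1: 60 = 60
  USB stick 2: 50 + 10 = 60
  USB stick 3: 50 + 10 = 60
  USB stick 4: 45 + 20 = 65
  USB stick 5: 40 + 25 = 65
  USB stick 6: 40 + 25 = 65
  USB stick 7: 40 = 40
  USB stick 8: 35 = 35
Every load is within 65 GB, so 8 USB sticks suffice.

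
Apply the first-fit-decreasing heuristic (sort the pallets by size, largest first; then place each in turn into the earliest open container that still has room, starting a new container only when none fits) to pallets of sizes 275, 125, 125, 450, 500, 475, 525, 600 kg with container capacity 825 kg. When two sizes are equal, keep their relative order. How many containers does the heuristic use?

5

Sorted descending: 600, 525, 500, 475, 450, 275, 125, 125.
  600 → container 1 (new)  [load 600/825]
  525 → container 2 (new)  [load 525/825]
  500 → container 3 (new)  [load 500/825]
  475 → container 4 (new)  [load 475/825]
  450 → container 5 (new)  [load 450/825]
  275 → container 2  [load 800/825]
  125 → container 1  [load 725/825]
  125 → container 3  [load 625/825]
5 containers opened.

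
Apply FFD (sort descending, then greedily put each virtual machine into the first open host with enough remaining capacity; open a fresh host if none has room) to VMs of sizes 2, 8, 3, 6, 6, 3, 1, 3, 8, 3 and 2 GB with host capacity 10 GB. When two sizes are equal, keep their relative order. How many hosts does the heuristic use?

Sorted descending: 8, 8, 6, 6, 3, 3, 3, 3, 2, 2, 1.
  8 → host 1 (new)  [load 8/10]
  8 → host 2 (new)  [load 8/10]
  6 → host 3 (new)  [load 6/10]
  6 → host 4 (new)  [load 6/10]
  3 → host 3  [load 9/10]
  3 → host 4  [load 9/10]
  3 → host 5 (new)  [load 3/10]
  3 → host 5  [load 6/10]
  2 → host 1  [load 10/10]
  2 → host 2  [load 10/10]
  1 → host 3  [load 10/10]
5 hosts opened.

5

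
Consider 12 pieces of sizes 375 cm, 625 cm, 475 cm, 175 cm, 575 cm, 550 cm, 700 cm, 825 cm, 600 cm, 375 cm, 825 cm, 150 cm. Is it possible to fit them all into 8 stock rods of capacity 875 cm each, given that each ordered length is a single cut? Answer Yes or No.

No

Total = 6250 cm; ⌈6250/875⌉ = 8.
The bound of 8 does not rule out 8, but exhaustive search shows no assignment into 8 stock rods of capacity 875 cm exists — the minimum is 9.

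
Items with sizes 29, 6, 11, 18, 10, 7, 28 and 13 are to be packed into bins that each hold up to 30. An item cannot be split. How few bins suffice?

5

Total = 29 + 28 + 18 + 13 + 11 + 10 + 7 + 6 = 122.
Lower bound: ⌈122/30⌉ = 5 bins.
A packing using 5 bins:
  bin 1: 29 = 29
  bin 2: 28 = 28
  bin 3: 18 + 11 = 29
  bin 4: 13 + 10 + 7 = 30
  bin 5: 6 = 6
This matches the lower bound, so 5 is optimal.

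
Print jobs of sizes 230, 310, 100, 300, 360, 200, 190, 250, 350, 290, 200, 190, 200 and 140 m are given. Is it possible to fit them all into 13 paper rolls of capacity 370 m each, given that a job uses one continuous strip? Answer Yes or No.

Yes

A valid assignment using 12 paper rolls:
  roll 1: 360 = 360
  roll 2: 350 = 350
  roll 3: 310 = 310
  roll 4: 300 = 300
  roll 5: 290 = 290
  roll 6: 250 + 100 = 350
  roll 7: 230 + 140 = 370
  roll 8: 200 = 200
  roll 9: 200 = 200
  roll 10: 200 = 200
  roll 11: 190 = 190
  roll 12: 190 = 190
That uses only 12 ≤ 13, so 13 paper rolls are enough.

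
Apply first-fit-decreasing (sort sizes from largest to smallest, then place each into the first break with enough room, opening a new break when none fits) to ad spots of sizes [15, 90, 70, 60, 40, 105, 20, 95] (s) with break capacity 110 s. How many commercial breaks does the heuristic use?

Sorted descending: 105, 95, 90, 70, 60, 40, 20, 15.
  105 → break 1 (new)  [load 105/110]
  95 → break 2 (new)  [load 95/110]
  90 → break 3 (new)  [load 90/110]
  70 → break 4 (new)  [load 70/110]
  60 → break 5 (new)  [load 60/110]
  40 → break 4  [load 110/110]
  20 → break 3  [load 110/110]
  15 → break 2  [load 110/110]
5 commercial breaks opened.

5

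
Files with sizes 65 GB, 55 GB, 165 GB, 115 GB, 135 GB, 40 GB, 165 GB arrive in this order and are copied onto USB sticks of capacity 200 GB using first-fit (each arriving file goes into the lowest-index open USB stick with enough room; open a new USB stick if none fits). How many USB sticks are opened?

5

  65 → USB stick 1 (new)  [load 65/200]
  55 → USB stick 1  [load 120/200]
  165 → USB stick 2 (new)  [load 165/200]
  115 → USB stick 3 (new)  [load 115/200]
  135 → USB stick 4 (new)  [load 135/200]
  40 → USB stick 1  [load 160/200]
  165 → USB stick 5 (new)  [load 165/200]
5 USB sticks opened.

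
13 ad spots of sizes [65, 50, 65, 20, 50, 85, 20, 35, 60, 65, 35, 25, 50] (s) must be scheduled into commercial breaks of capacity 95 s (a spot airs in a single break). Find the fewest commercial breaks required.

Total = 85 + 65 + 65 + 65 + 60 + 50 + 50 + 50 + 35 + 35 + 25 + 20 + 20 = 625 s.
Lower bound: ⌈625/95⌉ = 7 commercial breaks.
Also, 8 ad spots each exceed 95/2 s, and no two of those can share a break, so at least 8 commercial breaks are needed.
A packing using 8 commercial breaks:
  break 1: 85 = 85
  break 2: 65 + 25 = 90
  break 3: 65 + 20 = 85
  break 4: 65 + 20 = 85
  break 5: 60 + 35 = 95
  break 6: 50 + 35 = 85
  break 7: 50 = 50
  break 8: 50 = 50
This matches the lower bound, so 8 is optimal.

8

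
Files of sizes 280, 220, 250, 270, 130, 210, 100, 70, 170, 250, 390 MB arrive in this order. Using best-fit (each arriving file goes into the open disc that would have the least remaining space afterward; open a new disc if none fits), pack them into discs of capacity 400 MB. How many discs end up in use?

7

  280 → disc 1 (new)  [load 280/400]
  220 → disc 2 (new)  [load 220/400]
  250 → disc 3 (new)  [load 250/400]
  270 → disc 4 (new)  [load 270/400]
  130 → disc 4  [load 400/400]
  210 → disc 5 (new)  [load 210/400]
  100 → disc 1  [load 380/400]
  70 → disc 3  [load 320/400]
  170 → disc 2  [load 390/400]
  250 → disc 6 (new)  [load 250/400]
  390 → disc 7 (new)  [load 390/400]
7 discs opened.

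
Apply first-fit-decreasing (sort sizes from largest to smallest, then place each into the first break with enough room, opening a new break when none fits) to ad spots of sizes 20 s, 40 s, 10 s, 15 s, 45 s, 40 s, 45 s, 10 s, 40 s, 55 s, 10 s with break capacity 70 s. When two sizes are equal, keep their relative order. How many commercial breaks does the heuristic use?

Sorted descending: 55, 45, 45, 40, 40, 40, 20, 15, 10, 10, 10.
  55 → break 1 (new)  [load 55/70]
  45 → break 2 (new)  [load 45/70]
  45 → break 3 (new)  [load 45/70]
  40 → break 4 (new)  [load 40/70]
  40 → break 5 (new)  [load 40/70]
  40 → break 6 (new)  [load 40/70]
  20 → break 2  [load 65/70]
  15 → break 1  [load 70/70]
  10 → break 3  [load 55/70]
  10 → break 3  [load 65/70]
  10 → break 4  [load 50/70]
6 commercial breaks opened.

6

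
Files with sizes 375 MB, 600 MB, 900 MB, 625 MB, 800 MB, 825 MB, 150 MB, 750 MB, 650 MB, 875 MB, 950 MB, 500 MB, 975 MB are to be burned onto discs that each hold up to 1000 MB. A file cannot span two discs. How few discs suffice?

Total = 975 + 950 + 900 + 875 + 825 + 800 + 750 + 650 + 625 + 600 + 500 + 375 + 150 = 8975 MB.
Lower bound: ⌈8975/1000⌉ = 9 discs.
Also, 10 files each exceed 500 MB, and no two of those can share a disc, so at least 10 discs are needed.
A packing using 11 discs:
  disc 1: 975 = 975
  disc 2: 950 = 950
  disc 3: 900 = 900
  disc 4: 875 = 875
  disc 5: 825 + 150 = 975
  disc 6: 800 = 800
  disc 7: 750 = 750
  disc 8: 650 = 650
  disc 9: 625 + 375 = 1000
  disc 10: 600 = 600
  disc 11: 500 = 500
No arrangement into 10 discs stays within capacity, so 11 is optimal.

11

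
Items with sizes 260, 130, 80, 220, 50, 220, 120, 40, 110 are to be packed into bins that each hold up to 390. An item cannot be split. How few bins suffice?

4

Total = 260 + 220 + 220 + 130 + 120 + 110 + 80 + 50 + 40 = 1230.
Lower bound: ⌈1230/390⌉ = 4 bins.
A packing using 4 bins:
  bin 1: 260 + 130 = 390
  bin 2: 220 + 120 + 50 = 390
  bin 3: 220 + 110 + 40 = 370
  bin 4: 80 = 80
This matches the lower bound, so 4 is optimal.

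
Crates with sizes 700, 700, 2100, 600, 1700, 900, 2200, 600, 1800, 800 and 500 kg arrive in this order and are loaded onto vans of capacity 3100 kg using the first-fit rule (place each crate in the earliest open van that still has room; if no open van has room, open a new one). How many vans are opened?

  700 → van 1 (new)  [load 700/3100]
  700 → van 1  [load 1400/3100]
  2100 → van 2 (new)  [load 2100/3100]
  600 → van 1  [load 2000/3100]
  1700 → van 3 (new)  [load 1700/3100]
  900 → van 1  [load 2900/3100]
  2200 → van 4 (new)  [load 2200/3100]
  600 → van 2  [load 2700/3100]
  1800 → van 5 (new)  [load 1800/3100]
  800 → van 3  [load 2500/3100]
  500 → van 3  [load 3000/3100]
5 vans opened.

5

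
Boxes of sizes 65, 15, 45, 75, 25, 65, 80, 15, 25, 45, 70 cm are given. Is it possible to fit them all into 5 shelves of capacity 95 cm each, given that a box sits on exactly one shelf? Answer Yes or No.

Total = 525 cm; ⌈525/95⌉ = 6.
At least 6 shelves are required, but only 5 are allowed.

No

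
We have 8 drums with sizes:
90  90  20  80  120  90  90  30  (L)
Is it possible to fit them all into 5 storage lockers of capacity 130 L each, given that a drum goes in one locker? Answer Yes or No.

No

Total = 610 L; ⌈610/130⌉ = 5.
6 drums each exceed half the capacity and cannot share a locker, forcing at least 6 storage lockers.
At least 6 storage lockers are required, but only 5 are allowed.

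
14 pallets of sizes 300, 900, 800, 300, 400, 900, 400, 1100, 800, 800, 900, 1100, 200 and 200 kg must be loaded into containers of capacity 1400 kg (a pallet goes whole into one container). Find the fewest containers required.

8

Total = 1100 + 1100 + 900 + 900 + 900 + 800 + 800 + 800 + 400 + 400 + 300 + 300 + 200 + 200 = 9100 kg.
Lower bound: ⌈9100/1400⌉ = 7 containers.
Also, 8 pallets each exceed 700 kg, and no two of those can share a container, so at least 8 containers are needed.
A packing using 8 containers:
  container 1: 1100 + 300 = 1400
  container 2: 1100 + 300 = 1400
  container 3: 900 + 400 = 1300
  container 4: 900 + 400 = 1300
  container 5: 900 + 200 + 200 = 1300
  container 6: 800 = 800
  container 7: 800 = 800
  container 8: 800 = 800
This matches the lower bound, so 8 is optimal.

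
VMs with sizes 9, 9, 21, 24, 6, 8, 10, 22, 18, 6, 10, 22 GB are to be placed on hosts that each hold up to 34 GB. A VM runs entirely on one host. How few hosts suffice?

6

Total = 24 + 22 + 22 + 21 + 18 + 10 + 10 + 9 + 9 + 8 + 6 + 6 = 165 GB.
Lower bound: ⌈165/34⌉ = 5 hosts.
A packing using 6 hosts:
  host 1: 24 + 10 = 34
  host 2: 22 + 10 = 32
  host 3: 22 + 9 = 31
  host 4: 21 + 9 = 30
  host 5: 18 + 8 + 6 = 32
  host 6: 6 = 6
No arrangement into 5 hosts stays within capacity, so 6 is optimal.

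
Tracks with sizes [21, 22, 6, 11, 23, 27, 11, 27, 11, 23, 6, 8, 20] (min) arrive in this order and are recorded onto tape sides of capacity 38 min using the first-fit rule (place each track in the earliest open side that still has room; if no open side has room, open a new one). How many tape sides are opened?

7

  21 → side 1 (new)  [load 21/38]
  22 → side 2 (new)  [load 22/38]
  6 → side 1  [load 27/38]
  11 → side 1  [load 38/38]
  23 → side 3 (new)  [load 23/38]
  27 → side 4 (new)  [load 27/38]
  11 → side 2  [load 33/38]
  27 → side 5 (new)  [load 27/38]
  11 → side 3  [load 34/38]
  23 → side 6 (new)  [load 23/38]
  6 → side 4  [load 33/38]
  8 → side 5  [load 35/38]
  20 → side 7 (new)  [load 20/38]
7 tape sides opened.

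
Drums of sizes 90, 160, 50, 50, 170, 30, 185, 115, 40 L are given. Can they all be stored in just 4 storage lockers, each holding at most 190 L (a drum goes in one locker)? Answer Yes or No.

No

Total = 890 L; ⌈890/190⌉ = 5.
At least 5 storage lockers are required, but only 4 are allowed.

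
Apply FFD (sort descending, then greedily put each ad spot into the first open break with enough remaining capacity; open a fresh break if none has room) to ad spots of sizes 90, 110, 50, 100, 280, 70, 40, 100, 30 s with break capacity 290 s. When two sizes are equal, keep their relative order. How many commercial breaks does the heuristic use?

Sorted descending: 280, 110, 100, 100, 90, 70, 50, 40, 30.
  280 → break 1 (new)  [load 280/290]
  110 → break 2 (new)  [load 110/290]
  100 → break 2  [load 210/290]
  100 → break 3 (new)  [load 100/290]
  90 → break 3  [load 190/290]
  70 → break 2  [load 280/290]
  50 → break 3  [load 240/290]
  40 → break 3  [load 280/290]
  30 → break 4 (new)  [load 30/290]
4 commercial breaks opened.

4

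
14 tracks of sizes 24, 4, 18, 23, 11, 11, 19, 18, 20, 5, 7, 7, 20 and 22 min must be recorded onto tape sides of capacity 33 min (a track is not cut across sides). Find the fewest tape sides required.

8

Total = 24 + 23 + 22 + 20 + 20 + 19 + 18 + 18 + 11 + 11 + 7 + 7 + 5 + 4 = 209 min.
Lower bound: ⌈209/33⌉ = 7 tape sides.
Also, 8 tracks each exceed 33/2 min, and no two of those can share a side, so at least 8 tape sides are needed.
A packing using 8 tape sides:
  side 1: 24 + 7 = 31
  side 2: 23 + 7 = 30
  side 3: 22 + 11 = 33
  side 4: 20 + 11 = 31
  side 5: 20 + 5 + 4 = 29
  side 6: 19 = 19
  side 7: 18 = 18
  side 8: 18 = 18
This matches the lower bound, so 8 is optimal.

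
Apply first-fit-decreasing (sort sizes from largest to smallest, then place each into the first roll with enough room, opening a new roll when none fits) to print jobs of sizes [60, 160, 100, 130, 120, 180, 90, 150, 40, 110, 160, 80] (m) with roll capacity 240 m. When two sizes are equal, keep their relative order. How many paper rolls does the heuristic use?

Sorted descending: 180, 160, 160, 150, 130, 120, 110, 100, 90, 80, 60, 40.
  180 → roll 1 (new)  [load 180/240]
  160 → roll 2 (new)  [load 160/240]
  160 → roll 3 (new)  [load 160/240]
  150 → roll 4 (new)  [load 150/240]
  130 → roll 5 (new)  [load 130/240]
  120 → roll 6 (new)  [load 120/240]
  110 → roll 5  [load 240/240]
  100 → roll 6  [load 220/240]
  90 → roll 4  [load 240/240]
  80 → roll 2  [load 240/240]
  60 → roll 1  [load 240/240]
  40 → roll 3  [load 200/240]
6 paper rolls opened.

6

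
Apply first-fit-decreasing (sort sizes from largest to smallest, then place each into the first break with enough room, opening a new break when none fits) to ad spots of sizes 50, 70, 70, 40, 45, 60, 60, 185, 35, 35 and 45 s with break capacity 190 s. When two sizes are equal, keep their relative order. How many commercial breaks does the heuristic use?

4

Sorted descending: 185, 70, 70, 60, 60, 50, 45, 45, 40, 35, 35.
  185 → break 1 (new)  [load 185/190]
  70 → break 2 (new)  [load 70/190]
  70 → break 2  [load 140/190]
  60 → break 3 (new)  [load 60/190]
  60 → break 3  [load 120/190]
  50 → break 2  [load 190/190]
  45 → break 3  [load 165/190]
  45 → break 4 (new)  [load 45/190]
  40 → break 4  [load 85/190]
  35 → break 4  [load 120/190]
  35 → break 4  [load 155/190]
4 commercial breaks opened.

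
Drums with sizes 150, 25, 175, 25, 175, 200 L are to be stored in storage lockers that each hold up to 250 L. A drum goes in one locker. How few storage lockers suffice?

Total = 200 + 175 + 175 + 150 + 25 + 25 = 750 L.
Lower bound: ⌈750/250⌉ = 3 storage lockers.
Also, 4 drums each exceed 125 L, and no two of those can share a locker, so at least 4 storage lockers are needed.
A packing using 4 storage lockers:
  locker 1: 200 + 25 + 25 = 250
  locker 2: 175 = 175
  locker 3: 175 = 175
  locker 4: 150 = 150
This matches the lower bound, so 4 is optimal.

4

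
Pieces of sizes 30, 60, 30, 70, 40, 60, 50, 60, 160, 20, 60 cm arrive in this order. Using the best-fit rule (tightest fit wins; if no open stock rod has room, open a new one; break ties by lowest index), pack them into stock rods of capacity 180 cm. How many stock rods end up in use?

  30 → stock rod 1 (new)  [load 30/180]
  60 → stock rod 1  [load 90/180]
  30 → stock rod 1  [load 120/180]
  70 → stock rod 2 (new)  [load 70/180]
  40 → stock rod 1  [load 160/180]
  60 → stock rod 2  [load 130/180]
  50 → stock rod 2  [load 180/180]
  60 → stock rod 3 (new)  [load 60/180]
  160 → stock rod 4 (new)  [load 160/180]
  20 → stock rod 1  [load 180/180]
  60 → stock rod 3  [load 120/180]
4 stock rods opened.

4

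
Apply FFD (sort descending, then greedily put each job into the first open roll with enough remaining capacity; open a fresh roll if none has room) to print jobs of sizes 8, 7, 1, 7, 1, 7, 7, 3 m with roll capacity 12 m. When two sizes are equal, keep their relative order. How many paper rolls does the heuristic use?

Sorted descending: 8, 7, 7, 7, 7, 3, 1, 1.
  8 → roll 1 (new)  [load 8/12]
  7 → roll 2 (new)  [load 7/12]
  7 → roll 3 (new)  [load 7/12]
  7 → roll 4 (new)  [load 7/12]
  7 → roll 5 (new)  [load 7/12]
  3 → roll 1  [load 11/12]
  1 → roll 1  [load 12/12]
  1 → roll 2  [load 8/12]
5 paper rolls opened.

5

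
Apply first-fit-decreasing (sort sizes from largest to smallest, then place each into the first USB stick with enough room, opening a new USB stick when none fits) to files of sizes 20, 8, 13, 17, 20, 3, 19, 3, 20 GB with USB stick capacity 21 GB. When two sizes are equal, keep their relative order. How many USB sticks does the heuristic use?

7

Sorted descending: 20, 20, 20, 19, 17, 13, 8, 3, 3.
  20 → USB stick 1 (new)  [load 20/21]
  20 → USB stick 2 (new)  [load 20/21]
  20 → USB stick 3 (new)  [load 20/21]
  19 → USB stick 4 (new)  [load 19/21]
  17 → USB stick 5 (new)  [load 17/21]
  13 → USB stick 6 (new)  [load 13/21]
  8 → USB stick 6  [load 21/21]
  3 → USB stick 5  [load 20/21]
  3 → USB stick 7 (new)  [load 3/21]
7 USB sticks opened.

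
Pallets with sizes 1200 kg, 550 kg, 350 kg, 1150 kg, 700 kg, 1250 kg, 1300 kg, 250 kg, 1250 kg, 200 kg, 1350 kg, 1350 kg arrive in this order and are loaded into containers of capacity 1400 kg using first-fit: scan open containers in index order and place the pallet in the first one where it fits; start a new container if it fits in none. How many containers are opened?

  1200 → container 1 (new)  [load 1200/1400]
  550 → container 2 (new)  [load 550/1400]
  350 → container 2  [load 900/1400]
  1150 → container 3 (new)  [load 1150/1400]
  700 → container 4 (new)  [load 700/1400]
  1250 → container 5 (new)  [load 1250/1400]
  1300 → container 6 (new)  [load 1300/1400]
  250 → container 2  [load 1150/1400]
  1250 → container 7 (new)  [load 1250/1400]
  200 → container 1  [load 1400/1400]
  1350 → container 8 (new)  [load 1350/1400]
  1350 → container 9 (new)  [load 1350/1400]
9 containers opened.

9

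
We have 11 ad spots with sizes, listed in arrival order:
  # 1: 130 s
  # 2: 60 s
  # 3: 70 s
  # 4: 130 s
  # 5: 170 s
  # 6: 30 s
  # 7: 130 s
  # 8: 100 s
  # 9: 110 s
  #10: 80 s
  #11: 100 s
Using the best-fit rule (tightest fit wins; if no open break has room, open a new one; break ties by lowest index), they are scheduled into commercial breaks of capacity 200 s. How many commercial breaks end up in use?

6

  130 → break 1 (new)  [load 130/200]
  60 → break 1  [load 190/200]
  70 → break 2 (new)  [load 70/200]
  130 → break 2  [load 200/200]
  170 → break 3 (new)  [load 170/200]
  30 → break 3  [load 200/200]
  130 → break 4 (new)  [load 130/200]
  100 → break 5 (new)  [load 100/200]
  110 → break 6 (new)  [load 110/200]
  80 → break 6  [load 190/200]
  100 → break 5  [load 200/200]
6 commercial breaks opened.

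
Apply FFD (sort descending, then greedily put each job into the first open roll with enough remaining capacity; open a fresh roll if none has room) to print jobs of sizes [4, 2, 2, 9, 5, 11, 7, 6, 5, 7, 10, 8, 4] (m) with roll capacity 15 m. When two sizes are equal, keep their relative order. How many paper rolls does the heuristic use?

6

Sorted descending: 11, 10, 9, 8, 7, 7, 6, 5, 5, 4, 4, 2, 2.
  11 → roll 1 (new)  [load 11/15]
  10 → roll 2 (new)  [load 10/15]
  9 → roll 3 (new)  [load 9/15]
  8 → roll 4 (new)  [load 8/15]
  7 → roll 4  [load 15/15]
  7 → roll 5 (new)  [load 7/15]
  6 → roll 3  [load 15/15]
  5 → roll 2  [load 15/15]
  5 → roll 5  [load 12/15]
  4 → roll 1  [load 15/15]
  4 → roll 6 (new)  [load 4/15]
  2 → roll 5  [load 14/15]
  2 → roll 6  [load 6/15]
6 paper rolls opened.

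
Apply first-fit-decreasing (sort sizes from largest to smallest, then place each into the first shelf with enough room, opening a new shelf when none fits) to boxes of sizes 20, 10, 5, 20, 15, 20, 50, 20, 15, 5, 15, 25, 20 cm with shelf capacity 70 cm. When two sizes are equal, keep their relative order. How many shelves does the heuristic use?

4

Sorted descending: 50, 25, 20, 20, 20, 20, 20, 15, 15, 15, 10, 5, 5.
  50 → shelf 1 (new)  [load 50/70]
  25 → shelf 2 (new)  [load 25/70]
  20 → shelf 1  [load 70/70]
  20 → shelf 2  [load 45/70]
  20 → shelf 2  [load 65/70]
  20 → shelf 3 (new)  [load 20/70]
  20 → shelf 3  [load 40/70]
  15 → shelf 3  [load 55/70]
  15 → shelf 3  [load 70/70]
  15 → shelf 4 (new)  [load 15/70]
  10 → shelf 4  [load 25/70]
  5 → shelf 2  [load 70/70]
  5 → shelf 4  [load 30/70]
4 shelves opened.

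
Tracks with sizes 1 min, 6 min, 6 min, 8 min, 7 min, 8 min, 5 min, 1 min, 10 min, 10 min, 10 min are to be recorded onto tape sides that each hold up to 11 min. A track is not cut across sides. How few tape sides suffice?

Total = 10 + 10 + 10 + 8 + 8 + 7 + 6 + 6 + 5 + 1 + 1 = 72 min.
Lower bound: ⌈72/11⌉ = 7 tape sides.
Also, 8 tracks each exceed 11/2 min, and no two of those can share a side, so at least 8 tape sides are needed.
A packing using 8 tape sides:
  side 1: 10 + 1 = 11
  side 2: 10 + 1 = 11
  side 3: 10 = 10
  side 4: 8 = 8
  side 5: 8 = 8
  side 6: 7 = 7
  side 7: 6 + 5 = 11
  side 8: 6 = 6
This matches the lower bound, so 8 is optimal.

8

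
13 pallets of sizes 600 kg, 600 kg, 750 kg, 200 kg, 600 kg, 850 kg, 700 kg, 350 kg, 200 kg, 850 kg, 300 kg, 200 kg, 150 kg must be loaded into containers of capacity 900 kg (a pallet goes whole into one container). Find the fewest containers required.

8

Total = 850 + 850 + 750 + 700 + 600 + 600 + 600 + 350 + 300 + 200 + 200 + 200 + 150 = 6350 kg.
Lower bound: ⌈6350/900⌉ = 8 containers.
A packing using 8 containers:
  container 1: 850 = 850
  container 2: 850 = 850
  container 3: 750 + 150 = 900
  container 4: 700 + 200 = 900
  container 5: 600 + 300 = 900
  container 6: 600 + 200 = 800
  container 7: 600 + 200 = 800
  container 8: 350 = 350
This matches the lower bound, so 8 is optimal.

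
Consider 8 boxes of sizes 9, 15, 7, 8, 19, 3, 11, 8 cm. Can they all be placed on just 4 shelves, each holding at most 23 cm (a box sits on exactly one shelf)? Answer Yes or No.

A valid assignment using 4 shelves:
  shelf 1: 19 + 3 = 22
  shelf 2: 15 + 8 = 23
  shelf 3: 11 + 9 = 20
  shelf 4: 8 + 7 = 15
Every load is within 23 cm, so 4 shelves suffice.

Yes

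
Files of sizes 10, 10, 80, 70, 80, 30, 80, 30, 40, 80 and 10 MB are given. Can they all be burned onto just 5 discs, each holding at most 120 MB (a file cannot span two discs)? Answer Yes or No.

A valid assignment using 5 discs:
  disc 1: 80 + 40 = 120
  disc 2: 80 + 30 + 10 = 120
  disc 3: 80 + 30 + 10 = 120
  disc 4: 80 + 10 = 90
  disc 5: 70 = 70
Every load is within 120 MB, so 5 discs suffice.

Yes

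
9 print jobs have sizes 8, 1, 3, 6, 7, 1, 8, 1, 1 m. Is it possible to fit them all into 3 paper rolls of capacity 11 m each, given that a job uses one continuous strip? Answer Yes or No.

No

Total = 36 m; ⌈36/11⌉ = 4.
At least 4 paper rolls are required, but only 3 are allowed.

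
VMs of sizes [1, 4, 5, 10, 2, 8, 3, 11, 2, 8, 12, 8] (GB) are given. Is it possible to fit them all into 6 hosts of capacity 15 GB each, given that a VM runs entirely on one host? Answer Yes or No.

Yes

A valid assignment using 6 hosts:
  host 1: 12 + 3 = 15
  host 2: 11 + 4 = 15
  host 3: 10 + 5 = 15
  host 4: 8 + 2 + 2 + 1 = 13
  host 5: 8 = 8
  host 6: 8 = 8
Every load is within 15 GB, so 6 hosts suffice.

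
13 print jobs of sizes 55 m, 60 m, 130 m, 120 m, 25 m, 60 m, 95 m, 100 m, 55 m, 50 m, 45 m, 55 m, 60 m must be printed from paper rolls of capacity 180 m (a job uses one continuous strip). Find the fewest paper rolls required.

Total = 130 + 120 + 100 + 95 + 60 + 60 + 60 + 55 + 55 + 55 + 50 + 45 + 25 = 910 m.
Lower bound: ⌈910/180⌉ = 6 paper rolls.
A packing using 6 paper rolls:
  roll 1: 130 + 50 = 180
  roll 2: 120 + 60 = 180
  roll 3: 100 + 60 = 160
  roll 4: 95 + 60 + 25 = 180
  roll 5: 55 + 55 + 55 = 165
  roll 6: 45 = 45
This matches the lower bound, so 6 is optimal.

6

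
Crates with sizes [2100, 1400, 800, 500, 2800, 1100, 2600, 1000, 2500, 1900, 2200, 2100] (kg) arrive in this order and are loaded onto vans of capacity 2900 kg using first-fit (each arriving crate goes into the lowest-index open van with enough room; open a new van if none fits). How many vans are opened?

  2100 → van 1 (new)  [load 2100/2900]
  1400 → van 2 (new)  [load 1400/2900]
  800 → van 1  [load 2900/2900]
  500 → van 2  [load 1900/2900]
  2800 → van 3 (new)  [load 2800/2900]
  1100 → van 4 (new)  [load 1100/2900]
  2600 → van 5 (new)  [load 2600/2900]
  1000 → van 2  [load 2900/2900]
  2500 → van 6 (new)  [load 2500/2900]
  1900 → van 7 (new)  [load 1900/2900]
  2200 → van 8 (new)  [load 2200/2900]
  2100 → van 9 (new)  [load 2100/2900]
9 vans opened.

9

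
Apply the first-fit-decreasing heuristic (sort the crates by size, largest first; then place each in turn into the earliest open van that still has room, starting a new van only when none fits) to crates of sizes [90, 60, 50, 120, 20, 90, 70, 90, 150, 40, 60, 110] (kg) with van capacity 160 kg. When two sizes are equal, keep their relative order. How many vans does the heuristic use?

Sorted descending: 150, 120, 110, 90, 90, 90, 70, 60, 60, 50, 40, 20.
  150 → van 1 (new)  [load 150/160]
  120 → van 2 (new)  [load 120/160]
  110 → van 3 (new)  [load 110/160]
  90 → van 4 (new)  [load 90/160]
  90 → van 5 (new)  [load 90/160]
  90 → van 6 (new)  [load 90/160]
  70 → van 4  [load 160/160]
  60 → van 5  [load 150/160]
  60 → van 6  [load 150/160]
  50 → van 3  [load 160/160]
  40 → van 2  [load 160/160]
  20 → van 7 (new)  [load 20/160]
7 vans opened.

7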